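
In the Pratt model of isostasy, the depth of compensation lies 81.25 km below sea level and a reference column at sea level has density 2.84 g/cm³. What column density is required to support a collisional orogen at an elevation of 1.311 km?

Pratt balance: ρ_ref D = ρ (D + h).
ρ = ρ_ref D/(D + h) = 2.84 × 81.25 km/(81.25 km + 1.311 km) = 2.79 g/cm³.

2.79 g/cm³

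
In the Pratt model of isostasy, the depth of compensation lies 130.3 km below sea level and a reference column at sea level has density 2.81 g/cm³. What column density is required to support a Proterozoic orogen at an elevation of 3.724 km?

Pratt balance: ρ_ref D = ρ (D + h).
ρ = ρ_ref D/(D + h) = 2.81 × 130.3 km/(130.3 km + 3.724 km) = 2.73 g/cm³.

2.73 g/cm³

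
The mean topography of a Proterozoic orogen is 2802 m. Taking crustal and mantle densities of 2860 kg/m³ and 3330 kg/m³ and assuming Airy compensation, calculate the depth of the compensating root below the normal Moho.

By Archimedes' principle applied to the lithosphere: the weight of the topography is balanced by the buoyancy of the root, ρ_c h = (ρ_m − ρ_c) r.
r = h · ρ_c / (ρ_m − ρ_c) = 2802 m × 2860 / (3330 − 2860) = 17100 m.

17100 m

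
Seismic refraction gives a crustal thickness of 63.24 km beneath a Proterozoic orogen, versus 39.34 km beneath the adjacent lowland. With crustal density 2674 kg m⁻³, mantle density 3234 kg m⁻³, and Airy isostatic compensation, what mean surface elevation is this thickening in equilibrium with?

Excess crust Δ = 63.24 km − 39.34 km = 23.9 km, split between elevation h and root r with h + r = Δ.
Airy balance ρ_c h = (ρ_m − ρ_c) r gives r = h ρ_c/(ρ_m − ρ_c), so h (1 + ρ_c/(ρ_m − ρ_c)) = Δ, i.e. h = Δ (ρ_m − ρ_c)/ρ_m.
h = 23.9 km × 560/3234 = 4.14 km.

4.14 km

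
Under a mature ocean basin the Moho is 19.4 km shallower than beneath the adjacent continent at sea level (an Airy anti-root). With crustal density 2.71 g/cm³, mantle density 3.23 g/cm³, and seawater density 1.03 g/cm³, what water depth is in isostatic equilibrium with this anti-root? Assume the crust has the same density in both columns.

6 km

Replacing a thickness d of crust by seawater at the top must be balanced by replacing crust with mantle at the base: d (ρ_c − ρ_w) = a (ρ_m − ρ_c).
d = a (ρ_m − ρ_c)/(ρ_c − ρ_w) = 19.4 km × 0.52/1.68 = 6 km.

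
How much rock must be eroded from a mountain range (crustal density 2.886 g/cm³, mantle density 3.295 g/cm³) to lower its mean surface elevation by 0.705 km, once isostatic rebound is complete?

Net drop Δ = e − u = e − e ρ_c/ρ_m = e (ρ_m − ρ_c)/ρ_m.
e = Δ ρ_m/(ρ_m − ρ_c) = 0.705 km × 3.295/0.409 = 5.68 km.

5.68 km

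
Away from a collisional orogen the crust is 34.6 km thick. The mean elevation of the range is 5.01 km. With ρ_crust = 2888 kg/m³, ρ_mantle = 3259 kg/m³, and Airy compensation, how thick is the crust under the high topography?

Root depth r = h ρ_c / (ρ_m − ρ_c) = 5.01 km × 2888 / 371 = 39 km.
Total thickness = T + h + r = 34.6 km + 5.01 km + 39 km = 78.6 km.

78.6 km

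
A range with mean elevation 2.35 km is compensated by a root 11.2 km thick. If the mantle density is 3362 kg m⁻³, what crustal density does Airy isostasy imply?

2780 kg m⁻³

ρ_c h = (ρ_m − ρ_c) r → ρ_c (h + r) = ρ_m r → ρ_c = ρ_m r / (h + r).
ρ_c = 3362 × 11.2 km / (2.35 km + 11.2 km) = 2780 kg m⁻³.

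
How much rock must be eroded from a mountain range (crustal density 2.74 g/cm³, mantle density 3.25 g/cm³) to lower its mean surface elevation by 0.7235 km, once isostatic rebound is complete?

4.61 km

Net drop Δ = e − u = e − e ρ_c/ρ_m = e (ρ_m − ρ_c)/ρ_m.
e = Δ ρ_m/(ρ_m − ρ_c) = 0.7235 km × 3.25/0.51 = 4.61 km.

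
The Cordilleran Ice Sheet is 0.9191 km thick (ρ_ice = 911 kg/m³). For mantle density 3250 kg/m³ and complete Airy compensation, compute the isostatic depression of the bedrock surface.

Isostatic balance requires: the ice load ρ_ice t is balanced by mantle displaced below, ρ_m s.
s = t ρ_ice / ρ_m = 0.9191 km × 911/3250 = 0.258 km.

0.258 km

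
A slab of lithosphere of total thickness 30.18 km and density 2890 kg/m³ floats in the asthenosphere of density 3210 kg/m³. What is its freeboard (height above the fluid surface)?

Floating equilibrium: submerged depth d = t ρ_obj/ρ_fluid = 30.18 km × 2890/3210 = 27.17 km.
Freeboard = t − d = 30.18 km − 27.17 km = 3.01 km.

3.01 km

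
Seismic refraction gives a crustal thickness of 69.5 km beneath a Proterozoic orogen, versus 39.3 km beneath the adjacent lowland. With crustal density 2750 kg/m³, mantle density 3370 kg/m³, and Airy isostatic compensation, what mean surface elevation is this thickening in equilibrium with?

5.56 km

Excess crust Δ = 69.5 km − 39.3 km = 30.2 km, split between elevation h and root r with h + r = Δ.
Airy balance ρ_c h = (ρ_m − ρ_c) r gives r = h ρ_c/(ρ_m − ρ_c), so h (1 + ρ_c/(ρ_m − ρ_c)) = Δ, i.e. h = Δ (ρ_m − ρ_c)/ρ_m.
h = 30.2 km × 620/3370 = 5.56 km.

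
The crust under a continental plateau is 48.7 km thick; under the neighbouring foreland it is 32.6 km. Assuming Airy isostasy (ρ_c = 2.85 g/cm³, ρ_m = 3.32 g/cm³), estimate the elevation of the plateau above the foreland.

Excess crust Δ = 48.7 km − 32.6 km = 16.1 km, split between elevation h and root r with h + r = Δ.
Airy balance ρ_c h = (ρ_m − ρ_c) r gives r = h ρ_c/(ρ_m − ρ_c), so h (1 + ρ_c/(ρ_m − ρ_c)) = Δ, i.e. h = Δ (ρ_m − ρ_c)/ρ_m.
h = 16.1 km × 0.47/3.32 = 2.28 km.

2.28 km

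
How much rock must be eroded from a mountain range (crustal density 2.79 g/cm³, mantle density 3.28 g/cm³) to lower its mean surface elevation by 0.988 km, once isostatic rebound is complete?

6.61 km

Net drop Δ = e − u = e − e ρ_c/ρ_m = e (ρ_m − ρ_c)/ρ_m.
e = Δ ρ_m/(ρ_m − ρ_c) = 0.988 km × 3.28/0.49 = 6.61 km.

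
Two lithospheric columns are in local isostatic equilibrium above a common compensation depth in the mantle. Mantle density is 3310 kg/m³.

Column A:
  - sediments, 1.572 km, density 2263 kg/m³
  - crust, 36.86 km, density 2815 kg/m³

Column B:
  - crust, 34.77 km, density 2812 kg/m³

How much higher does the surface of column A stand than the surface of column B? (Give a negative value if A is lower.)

0.778 km

For any compensation level in the mantle, the mantle terms cancel and isostasy reduces to e = (Σt_A − Σt_B) − (Σ(ρt)_A − Σ(ρt)_B) / ρ_m.
Σt_A = 38.432 km; Σt_B = 34.77 km; Σ(ρt)_A = 107318.336; Σ(ρt)_B = 97773.24 (in km·kg/m³).
e = (38.432 − 34.77) − (107318.336 − 97773.24) / 3310 = 0.778 km.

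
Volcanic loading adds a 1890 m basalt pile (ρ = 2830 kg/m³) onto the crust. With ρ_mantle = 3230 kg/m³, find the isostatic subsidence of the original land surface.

1660 m

Subaerial loading: s = t ρ_load / ρ_m.
s = 1890 m × 2830/3230 = 1660 m.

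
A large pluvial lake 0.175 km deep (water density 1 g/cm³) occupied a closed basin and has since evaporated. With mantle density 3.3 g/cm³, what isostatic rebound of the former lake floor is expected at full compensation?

u = d ρ_w/ρ_m = 0.175 km × 1/3.3 = 0.053 km.

0.053 km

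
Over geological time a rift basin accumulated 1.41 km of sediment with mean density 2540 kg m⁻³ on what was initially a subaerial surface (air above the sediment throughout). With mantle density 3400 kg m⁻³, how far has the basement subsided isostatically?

1.05 km

Subaerial load: s = t ρ_sed / ρ_m = 1.41 km × 2540/3400 = 1.05 km.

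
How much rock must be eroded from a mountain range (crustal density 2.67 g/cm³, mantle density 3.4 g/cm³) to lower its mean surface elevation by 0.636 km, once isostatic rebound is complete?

2.96 km

Net drop Δ = e − u = e − e ρ_c/ρ_m = e (ρ_m − ρ_c)/ρ_m.
e = Δ ρ_m/(ρ_m − ρ_c) = 0.636 km × 3.4/0.73 = 2.96 km.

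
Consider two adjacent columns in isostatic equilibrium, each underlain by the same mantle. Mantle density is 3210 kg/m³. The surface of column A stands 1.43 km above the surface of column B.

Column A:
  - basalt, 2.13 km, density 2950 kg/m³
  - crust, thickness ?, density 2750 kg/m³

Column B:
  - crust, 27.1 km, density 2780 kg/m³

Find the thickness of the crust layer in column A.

Take the compensation level at the base of the deeper column (depth z_c below the surface of column A) and equate Σ ρ_i t_i down to z_c; mantle fills any gap and the z_c terms cancel.
Column A: 2.13×2950 + x×2750 + (z_c − 2.13 − x)×3210
Column B: 1.43×0 + 27.1×2780 + (z_c − 1.43 − 27.1)×3210
The z_c×3210 term appears on both sides and cancels. Collect the known terms of each column as K = Σ(ρt)_known − 3210 × (depth of known layers): K_A = 6283.5 − 3210×2.13 = −553.8; K_B = 75338 − 3210×(1.43 + 27.1) = −16243.3.
Balance: K_A − x×(3210 − 2750) = K_B, so x = (K_A − K_B)/(3210 − 2750) = 15689.5/460 = 34.1 km.

34.1 km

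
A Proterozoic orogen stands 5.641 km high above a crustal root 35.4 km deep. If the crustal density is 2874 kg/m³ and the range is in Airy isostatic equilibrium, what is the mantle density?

3330 kg/m³

Airy balance: ρ_c h = (ρ_m − ρ_c) r → ρ_m = ρ_c (1 + h/r).
ρ_m = 2874 × (1 + 5.641 km/35.4 km) = 3330 kg/m³.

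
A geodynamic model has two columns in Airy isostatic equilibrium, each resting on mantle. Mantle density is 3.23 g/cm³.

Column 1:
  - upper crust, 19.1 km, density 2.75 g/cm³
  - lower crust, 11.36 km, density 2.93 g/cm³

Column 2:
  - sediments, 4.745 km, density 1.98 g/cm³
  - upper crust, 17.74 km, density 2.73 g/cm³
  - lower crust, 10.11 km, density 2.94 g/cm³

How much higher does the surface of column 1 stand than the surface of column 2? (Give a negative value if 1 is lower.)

For any compensation level in the mantle, the mantle terms cancel and isostasy reduces to e = (Σt_1 − Σt_2) − (Σ(ρt)_1 − Σ(ρt)_2) / ρ_m.
Σt_1 = 30.46 km; Σt_2 = 32.595 km; Σ(ρt)_1 = 85.8098; Σ(ρt)_2 = 87.5487 (in km·g/cm³).
e = (30.46 − 32.595) − (85.8098 − 87.5487) / 3.23 = −1.6 km.

−1.6 km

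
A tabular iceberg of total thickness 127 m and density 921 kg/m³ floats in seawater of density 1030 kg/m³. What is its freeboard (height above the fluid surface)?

Floating equilibrium: submerged depth d = t ρ_obj/ρ_fluid = 127 m × 921/1030 = 113.6 m.
Freeboard = t − d = 127 m − 113.6 m = 13.4 m.

13.4 m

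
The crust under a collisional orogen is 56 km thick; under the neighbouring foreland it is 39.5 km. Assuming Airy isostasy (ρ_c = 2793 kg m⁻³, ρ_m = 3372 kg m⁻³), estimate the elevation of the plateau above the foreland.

Excess crust Δ = 56 km − 39.5 km = 16.5 km, split between elevation h and root r with h + r = Δ.
Airy balance ρ_c h = (ρ_m − ρ_c) r gives r = h ρ_c/(ρ_m − ρ_c), so h (1 + ρ_c/(ρ_m − ρ_c)) = Δ, i.e. h = Δ (ρ_m − ρ_c)/ρ_m.
h = 16.5 km × 579/3372 = 2.83 km.

2.83 km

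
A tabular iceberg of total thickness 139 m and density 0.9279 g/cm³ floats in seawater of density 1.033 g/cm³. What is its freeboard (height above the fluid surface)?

Floating equilibrium: submerged depth d = t ρ_obj/ρ_fluid = 139 m × 0.9279/1.033 = 124.9 m.
Freeboard = t − d = 139 m − 124.9 m = 14.1 m.

14.1 m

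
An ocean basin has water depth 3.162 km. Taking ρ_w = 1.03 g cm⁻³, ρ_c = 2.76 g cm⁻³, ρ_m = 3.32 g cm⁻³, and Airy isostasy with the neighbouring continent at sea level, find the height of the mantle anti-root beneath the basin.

9.77 km

Isostatic balance requires: replacing crust with seawater at the top is compensated by replacing crust with mantle at the base: d (ρ_c − ρ_w) = a (ρ_m − ρ_c).
a = d (ρ_c − ρ_w)/(ρ_m − ρ_c) = 3.162 km × 1.73/0.56 = 9.77 km.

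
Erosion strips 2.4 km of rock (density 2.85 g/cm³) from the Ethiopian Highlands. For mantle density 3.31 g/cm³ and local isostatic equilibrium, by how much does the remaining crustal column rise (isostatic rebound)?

Unloading: uplift u = e ρ_c/ρ_m = 2.4 km × 2.85/3.31 = 2.07 km.

2.07 km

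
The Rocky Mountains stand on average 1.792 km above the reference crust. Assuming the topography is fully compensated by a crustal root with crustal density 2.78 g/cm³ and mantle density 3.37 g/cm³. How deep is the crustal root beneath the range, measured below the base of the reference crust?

In Airy isostatic equilibrium: the weight of the topography is balanced by the buoyancy of the root, ρ_c h = (ρ_m − ρ_c) r.
r = h · ρ_c / (ρ_m − ρ_c) = 1.792 km × 2.78 / (3.37 − 2.78) = 8.44 km.

8.44 km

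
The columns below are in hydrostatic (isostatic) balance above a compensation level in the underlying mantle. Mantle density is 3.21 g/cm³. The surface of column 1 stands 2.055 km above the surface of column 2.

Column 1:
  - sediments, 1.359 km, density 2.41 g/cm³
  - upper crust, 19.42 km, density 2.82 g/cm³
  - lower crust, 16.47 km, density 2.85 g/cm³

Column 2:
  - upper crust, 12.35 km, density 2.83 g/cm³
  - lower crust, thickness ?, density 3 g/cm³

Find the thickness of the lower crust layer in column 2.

15.7 km

Take the compensation level at the base of the deeper column (depth z_c below the surface of column 1) and equate Σ ρ_i t_i down to z_c; mantle fills any gap and the z_c terms cancel.
Column 1: 1.359×2.41 + 19.42×2.82 + 16.47×2.85 + (z_c − 37.249)×3.21
Column 2: 2.055×0 + 12.35×2.83 + x×3 + (z_c − 2.055 − 12.35 − x)×3.21
The z_c×3.21 term appears on both sides and cancels. Collect the known terms of each column as K = Σ(ρt)_known − 3.21 × (depth of known layers): K_1 = 104.97909 − 3.21×37.249 = −14.5902; K_2 = 34.9505 − 3.21×(2.055 + 12.35) = −11.28955.
Balance: K_1 = K_2 − x×(3.21 − 3), so x = (K_2 − K_1)/(3.21 − 3) = 3.30065/0.21 = 15.7 km.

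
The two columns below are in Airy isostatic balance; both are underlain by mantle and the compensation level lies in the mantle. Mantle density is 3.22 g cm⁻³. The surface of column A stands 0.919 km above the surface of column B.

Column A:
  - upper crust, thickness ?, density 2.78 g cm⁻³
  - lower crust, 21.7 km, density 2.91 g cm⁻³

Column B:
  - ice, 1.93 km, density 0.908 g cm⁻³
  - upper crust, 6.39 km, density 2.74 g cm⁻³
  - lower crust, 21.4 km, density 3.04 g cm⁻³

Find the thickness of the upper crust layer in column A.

17.3 km

Take the compensation level at the base of the deeper column (depth z_c below the surface of column A) and equate Σ ρ_i t_i down to z_c; mantle fills any gap and the z_c terms cancel.
Column A: x×2.78 + 21.7×2.91 + (z_c − 21.7 − x)×3.22
Column B: 0.919×0 + 1.93×0.908 + 6.39×2.74 + 21.4×3.04 + (z_c − 0.919 − 29.72)×3.22
The z_c×3.22 term appears on both sides and cancels. Collect the known terms of each column as K = Σ(ρt)_known − 3.22 × (depth of known layers): K_A = 63.147 − 3.22×21.7 = −6.727; K_B = 84.31704 − 3.22×(0.919 + 29.72) = −14.34054.
Balance: K_A − x×(3.22 − 2.78) = K_B, so x = (K_A − K_B)/(3.22 − 2.78) = 7.61354/0.44 = 17.3 km.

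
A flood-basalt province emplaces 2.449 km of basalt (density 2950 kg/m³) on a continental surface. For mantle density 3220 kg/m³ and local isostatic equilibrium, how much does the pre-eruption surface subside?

2.24 km

Subaerial loading: s = t ρ_load / ρ_m.
s = 2.449 km × 2950/3220 = 2.24 km.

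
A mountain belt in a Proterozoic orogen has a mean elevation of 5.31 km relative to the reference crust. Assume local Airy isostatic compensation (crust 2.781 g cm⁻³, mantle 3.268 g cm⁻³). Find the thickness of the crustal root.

For local isostatic compensation: the weight of the topography is balanced by the buoyancy of the root, ρ_c h = (ρ_m − ρ_c) r.
r = h · ρ_c / (ρ_m − ρ_c) = 5.31 km × 2.781 / (3.268 − 2.781) = 30.3 km.

30.3 km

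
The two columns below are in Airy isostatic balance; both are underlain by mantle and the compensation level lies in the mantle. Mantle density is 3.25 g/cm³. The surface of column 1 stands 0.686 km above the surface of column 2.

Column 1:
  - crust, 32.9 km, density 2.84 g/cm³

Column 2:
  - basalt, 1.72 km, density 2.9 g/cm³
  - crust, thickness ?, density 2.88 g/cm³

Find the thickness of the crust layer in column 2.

28.8 km

Take the compensation level at the base of the deeper column (depth z_c below the surface of column 1) and equate Σ ρ_i t_i down to z_c; mantle fills any gap and the z_c terms cancel.
Column 1: 32.9×2.84 + (z_c − 32.9)×3.25
Column 2: 0.686×0 + 1.72×2.9 + x×2.88 + (z_c − 0.686 − 1.72 − x)×3.25
The z_c×3.25 term appears on both sides and cancels. Collect the known terms of each column as K = Σ(ρt)_known − 3.25 × (depth of known layers): K_1 = 93.436 − 3.25×32.9 = −13.489; K_2 = 4.988 − 3.25×(0.686 + 1.72) = −2.8315.
Balance: K_1 = K_2 − x×(3.25 − 2.88), so x = (K_2 − K_1)/(3.25 − 2.88) = 10.6575/0.37 = 28.8 km.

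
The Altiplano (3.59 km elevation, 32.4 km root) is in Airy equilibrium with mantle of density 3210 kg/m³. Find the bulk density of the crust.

2890 kg/m³

ρ_c h = (ρ_m − ρ_c) r → ρ_c (h + r) = ρ_m r → ρ_c = ρ_m r / (h + r).
ρ_c = 3210 × 32.4 km / (3.59 km + 32.4 km) = 2890 kg/m³.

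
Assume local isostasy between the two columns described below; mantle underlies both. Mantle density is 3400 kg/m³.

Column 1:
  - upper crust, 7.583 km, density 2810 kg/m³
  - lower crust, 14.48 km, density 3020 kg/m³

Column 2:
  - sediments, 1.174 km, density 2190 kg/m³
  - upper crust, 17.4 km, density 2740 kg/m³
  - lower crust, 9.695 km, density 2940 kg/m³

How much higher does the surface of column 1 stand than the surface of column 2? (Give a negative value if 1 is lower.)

For any compensation level in the mantle, the mantle terms cancel and isostasy reduces to e = (Σt_1 − Σt_2) − (Σ(ρt)_1 − Σ(ρt)_2) / ρ_m.
Σt_1 = 22.063 km; Σt_2 = 28.269 km; Σ(ρt)_1 = 65037.83; Σ(ρt)_2 = 78750.36 (in km·kg/m³).
e = (22.063 − 28.269) − (65037.83 − 78750.36) / 3400 = −2.17 km.

−2.17 km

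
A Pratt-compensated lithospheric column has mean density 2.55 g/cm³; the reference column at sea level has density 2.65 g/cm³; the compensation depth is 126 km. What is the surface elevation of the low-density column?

ρ_ref D = ρ (D + h) → h = D (ρ_ref − ρ)/ρ.
h = 126 km × (2.65 − 2.55)/2.55 = 4.94 km.

4.94 km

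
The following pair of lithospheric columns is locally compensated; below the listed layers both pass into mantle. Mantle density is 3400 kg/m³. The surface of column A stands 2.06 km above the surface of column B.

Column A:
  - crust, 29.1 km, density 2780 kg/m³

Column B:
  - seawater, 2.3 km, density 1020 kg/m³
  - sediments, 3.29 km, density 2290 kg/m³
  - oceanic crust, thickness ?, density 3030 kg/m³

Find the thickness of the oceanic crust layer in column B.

Take the compensation level at the base of the deeper column (depth z_c below the surface of column A) and equate Σ ρ_i t_i down to z_c; mantle fills any gap and the z_c terms cancel.
Column A: 29.1×2780 + (z_c − 29.1)×3400
Column B: 2.06×0 + 2.3×1020 + 3.29×2290 + x×3030 + (z_c − 2.06 − 5.59 − x)×3400
The z_c×3400 term appears on both sides and cancels. Collect the known terms of each column as K = Σ(ρt)_known − 3400 × (depth of known layers): K_A = 80898 − 3400×29.1 = −18042; K_B = 9880.1 − 3400×(2.06 + 5.59) = −16129.9.
Balance: K_A = K_B − x×(3400 − 3030), so x = (K_B − K_A)/(3400 − 3030) = 1912.1/370 = 5.17 km.

5.17 km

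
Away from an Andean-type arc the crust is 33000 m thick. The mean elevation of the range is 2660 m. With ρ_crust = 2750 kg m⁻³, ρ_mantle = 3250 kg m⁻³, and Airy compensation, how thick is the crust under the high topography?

Root depth r = h ρ_c / (ρ_m − ρ_c) = 2660 m × 2750 / 500 = 14630 m.
Total thickness = T + h + r = 33000 m + 2660 m + 14630 m = 50300 m.

50300 m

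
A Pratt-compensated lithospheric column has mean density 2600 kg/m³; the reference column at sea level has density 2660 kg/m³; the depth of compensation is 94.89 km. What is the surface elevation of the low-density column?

2.19 km

ρ_ref D = ρ (D + h) → h = D (ρ_ref − ρ)/ρ.
h = 94.89 km × (2660 − 2600)/2600 = 2.19 km.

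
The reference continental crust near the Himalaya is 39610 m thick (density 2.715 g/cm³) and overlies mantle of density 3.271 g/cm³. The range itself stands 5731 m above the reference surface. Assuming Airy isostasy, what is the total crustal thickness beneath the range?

73300 m

Root depth r = h ρ_c / (ρ_m − ρ_c) = 5731 m × 2.715 / 0.556 = 27990 m.
Total thickness = T + h + r = 39610 m + 5731 m + 27990 m = 73300 m.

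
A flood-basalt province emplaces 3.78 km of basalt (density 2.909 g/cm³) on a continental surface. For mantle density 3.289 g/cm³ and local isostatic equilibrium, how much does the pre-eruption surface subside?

Subaerial loading: s = t ρ_load / ρ_m.
s = 3.78 km × 2.909/3.289 = 3.34 km.

3.34 km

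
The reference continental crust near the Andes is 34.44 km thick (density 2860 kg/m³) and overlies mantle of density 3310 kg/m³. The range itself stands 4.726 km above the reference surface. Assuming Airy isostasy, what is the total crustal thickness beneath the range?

Root depth r = h ρ_c / (ρ_m − ρ_c) = 4.726 km × 2860 / 450 = 30.04 km.
Total thickness = T + h + r = 34.44 km + 4.726 km + 30.04 km = 69.2 km.

69.2 km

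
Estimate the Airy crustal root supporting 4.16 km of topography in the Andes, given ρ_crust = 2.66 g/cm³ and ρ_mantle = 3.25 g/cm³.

For local isostatic compensation: the weight of the topography is balanced by the buoyancy of the root, ρ_c h = (ρ_m − ρ_c) r.
r = h · ρ_c / (ρ_m − ρ_c) = 4.16 km × 2.66 / (3.25 − 2.66) = 18.8 km.

18.8 km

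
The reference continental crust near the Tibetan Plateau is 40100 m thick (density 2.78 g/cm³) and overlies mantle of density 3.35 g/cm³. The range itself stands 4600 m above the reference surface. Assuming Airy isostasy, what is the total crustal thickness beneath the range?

67100 m

Root depth r = h ρ_c / (ρ_m − ρ_c) = 4600 m × 2.78 / 0.57 = 22440 m.
Total thickness = T + h + r = 40100 m + 4600 m + 22440 m = 67100 m.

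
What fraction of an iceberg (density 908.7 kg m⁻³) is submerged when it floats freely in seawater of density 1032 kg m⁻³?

88.1%

Submerged fraction = ρ_obj/ρ_fluid = 908.7/1032 = 88.1%.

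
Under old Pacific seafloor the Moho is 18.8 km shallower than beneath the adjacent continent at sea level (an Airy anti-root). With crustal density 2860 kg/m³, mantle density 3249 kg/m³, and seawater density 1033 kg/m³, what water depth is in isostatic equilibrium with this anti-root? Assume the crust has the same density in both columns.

4 km

Replacing a thickness d of crust by seawater at the top must be balanced by replacing crust with mantle at the base: d (ρ_c − ρ_w) = a (ρ_m − ρ_c).
d = a (ρ_m − ρ_c)/(ρ_c − ρ_w) = 18.8 km × 389/1827 = 4 km.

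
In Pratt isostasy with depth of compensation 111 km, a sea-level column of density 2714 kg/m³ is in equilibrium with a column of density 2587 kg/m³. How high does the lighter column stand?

5.45 km

ρ_ref D = ρ (D + h) → h = D (ρ_ref − ρ)/ρ.
h = 111 km × (2714 − 2587)/2587 = 5.45 km.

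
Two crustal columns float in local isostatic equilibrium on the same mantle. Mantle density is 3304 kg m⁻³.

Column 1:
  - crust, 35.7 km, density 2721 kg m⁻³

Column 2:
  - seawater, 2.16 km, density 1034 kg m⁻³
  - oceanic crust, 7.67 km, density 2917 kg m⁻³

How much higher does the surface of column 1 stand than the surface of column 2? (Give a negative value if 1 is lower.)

For any compensation level in the mantle, the mantle terms cancel and isostasy reduces to e = (Σt_1 − Σt_2) − (Σ(ρt)_1 − Σ(ρt)_2) / ρ_m.
Σt_1 = 35.7 km; Σt_2 = 9.83 km; Σ(ρt)_1 = 97139.7; Σ(ρt)_2 = 24606.83 (in km·kg m⁻³).
e = (35.7 − 9.83) − (97139.7 − 24606.83) / 3304 = 3.92 km.

3.92 km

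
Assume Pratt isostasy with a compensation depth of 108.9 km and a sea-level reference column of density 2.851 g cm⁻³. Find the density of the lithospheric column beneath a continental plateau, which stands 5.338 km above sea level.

Pratt balance: ρ_ref D = ρ (D + h).
ρ = ρ_ref D/(D + h) = 2.851 × 108.9 km/(108.9 km + 5.338 km) = 2.72 g cm⁻³.

2.72 g cm⁻³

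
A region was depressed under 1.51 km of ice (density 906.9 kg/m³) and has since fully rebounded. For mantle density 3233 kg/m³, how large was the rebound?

Removing the load lets mantle flow back in; uplift u satisfies ρ_ice t = ρ_m u.
u = t ρ_ice/ρ_m = 1.51 km × 906.9/3233 = 0.424 km.

0.424 km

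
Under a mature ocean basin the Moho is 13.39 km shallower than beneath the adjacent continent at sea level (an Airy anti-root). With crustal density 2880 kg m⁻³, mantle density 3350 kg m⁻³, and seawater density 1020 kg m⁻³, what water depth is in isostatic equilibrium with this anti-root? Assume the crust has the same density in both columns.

Replacing a thickness d of crust by seawater at the top must be balanced by replacing crust with mantle at the base: d (ρ_c − ρ_w) = a (ρ_m − ρ_c).
d = a (ρ_m − ρ_c)/(ρ_c − ρ_w) = 13.39 km × 470/1860 = 3.38 km.

3.38 km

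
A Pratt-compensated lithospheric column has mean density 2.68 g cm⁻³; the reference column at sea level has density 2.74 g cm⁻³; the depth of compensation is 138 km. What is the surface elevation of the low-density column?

ρ_ref D = ρ (D + h) → h = D (ρ_ref − ρ)/ρ.
h = 138 km × (2.74 − 2.68)/2.68 = 3.09 km.

3.09 km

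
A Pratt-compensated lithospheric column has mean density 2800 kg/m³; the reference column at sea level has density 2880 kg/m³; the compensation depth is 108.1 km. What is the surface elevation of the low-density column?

ρ_ref D = ρ (D + h) → h = D (ρ_ref − ρ)/ρ.
h = 108.1 km × (2880 − 2800)/2800 = 3.09 km.

3.09 km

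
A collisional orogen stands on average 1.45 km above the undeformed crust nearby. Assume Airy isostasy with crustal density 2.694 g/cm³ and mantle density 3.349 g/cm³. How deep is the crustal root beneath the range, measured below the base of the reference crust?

5.96 km

Isostatic balance requires: the weight of the topography is balanced by the buoyancy of the root, ρ_c h = (ρ_m − ρ_c) r.
r = h · ρ_c / (ρ_m − ρ_c) = 1.45 km × 2.694 / (3.349 − 2.694) = 5.96 km.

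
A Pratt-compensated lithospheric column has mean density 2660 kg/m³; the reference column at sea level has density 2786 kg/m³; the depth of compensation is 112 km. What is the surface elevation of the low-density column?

5.31 km

ρ_ref D = ρ (D + h) → h = D (ρ_ref − ρ)/ρ.
h = 112 km × (2786 − 2660)/2660 = 5.31 km.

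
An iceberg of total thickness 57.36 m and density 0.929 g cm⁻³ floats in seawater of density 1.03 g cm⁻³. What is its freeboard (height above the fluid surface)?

Floating equilibrium: submerged depth d = t ρ_obj/ρ_fluid = 57.36 m × 0.929/1.03 = 51.74 m.
Freeboard = t − d = 57.36 m − 51.74 m = 5.62 m.

5.62 m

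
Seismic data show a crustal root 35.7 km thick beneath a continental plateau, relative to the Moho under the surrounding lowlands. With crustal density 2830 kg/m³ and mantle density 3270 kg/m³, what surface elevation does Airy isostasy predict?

Equating mass per unit area of the two columns: ρ_c h = (ρ_m − ρ_c) r.
h = r (ρ_m − ρ_c) / ρ_c = 35.7 km × (3270 − 2830) / 2830 = 5.55 km.

5.55 km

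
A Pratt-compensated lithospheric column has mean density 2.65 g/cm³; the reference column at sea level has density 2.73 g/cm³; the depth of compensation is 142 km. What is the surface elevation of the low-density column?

ρ_ref D = ρ (D + h) → h = D (ρ_ref − ρ)/ρ.
h = 142 km × (2.73 − 2.65)/2.65 = 4.29 km.

4.29 km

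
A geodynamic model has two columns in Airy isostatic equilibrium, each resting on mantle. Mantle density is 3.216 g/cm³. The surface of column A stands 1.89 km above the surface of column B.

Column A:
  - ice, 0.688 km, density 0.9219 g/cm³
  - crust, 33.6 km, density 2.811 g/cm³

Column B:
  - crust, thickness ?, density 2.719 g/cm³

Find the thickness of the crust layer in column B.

Take the compensation level at the base of the deeper column (depth z_c below the surface of column A) and equate Σ ρ_i t_i down to z_c; mantle fills any gap and the z_c terms cancel.
Column A: 0.688×0.9219 + 33.6×2.811 + (z_c − 34.288)×3.216
Column B: 1.89×0 + x×2.719 + (z_c − 1.89 − 0 − x)×3.216
The z_c×3.216 term appears on both sides and cancels. Collect the known terms of each column as K = Σ(ρt)_known − 3.216 × (depth of known layers): K_A = 95.0838672 − 3.216×34.288 = −15.1863408; K_B = 0 − 3.216×(1.89 + 0) = −6.07824.
Balance: K_A = K_B − x×(3.216 − 2.719), so x = (K_B − K_A)/(3.216 − 2.719) = 9.1081/0.497 = 18.3 km.

18.3 km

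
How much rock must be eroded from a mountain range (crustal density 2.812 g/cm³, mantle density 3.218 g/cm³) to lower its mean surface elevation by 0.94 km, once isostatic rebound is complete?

7.45 km

Net drop Δ = e − u = e − e ρ_c/ρ_m = e (ρ_m − ρ_c)/ρ_m.
e = Δ ρ_m/(ρ_m − ρ_c) = 0.94 km × 3.218/0.406 = 7.45 km.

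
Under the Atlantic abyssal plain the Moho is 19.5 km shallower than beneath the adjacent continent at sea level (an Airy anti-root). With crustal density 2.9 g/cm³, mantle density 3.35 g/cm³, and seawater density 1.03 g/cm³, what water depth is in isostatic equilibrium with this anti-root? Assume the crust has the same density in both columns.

4.69 km

Replacing a thickness d of crust by seawater at the top must be balanced by replacing crust with mantle at the base: d (ρ_c − ρ_w) = a (ρ_m − ρ_c).
d = a (ρ_m − ρ_c)/(ρ_c − ρ_w) = 19.5 km × 0.45/1.87 = 4.69 km.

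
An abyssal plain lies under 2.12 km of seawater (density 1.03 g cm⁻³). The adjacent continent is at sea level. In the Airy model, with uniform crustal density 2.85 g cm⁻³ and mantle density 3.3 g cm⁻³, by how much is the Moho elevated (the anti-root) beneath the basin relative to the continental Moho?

Equating mass per unit area of the two columns: replacing crust with seawater at the top is compensated by replacing crust with mantle at the base: d (ρ_c − ρ_w) = a (ρ_m − ρ_c).
a = d (ρ_c − ρ_w)/(ρ_m − ρ_c) = 2.12 km × 1.82/0.45 = 8.57 km.

8.57 km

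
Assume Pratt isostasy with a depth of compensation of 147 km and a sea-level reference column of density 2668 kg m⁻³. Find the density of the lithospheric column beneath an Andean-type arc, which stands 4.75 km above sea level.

2580 kg m⁻³

Pratt balance: ρ_ref D = ρ (D + h).
ρ = ρ_ref D/(D + h) = 2668 × 147 km/(147 km + 4.75 km) = 2580 kg m⁻³.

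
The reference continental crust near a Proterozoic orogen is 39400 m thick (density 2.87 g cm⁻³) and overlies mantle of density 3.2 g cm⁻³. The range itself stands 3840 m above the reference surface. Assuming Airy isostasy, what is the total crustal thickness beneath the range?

Root depth r = h ρ_c / (ρ_m − ρ_c) = 3840 m × 2.87 / 0.33 = 33400 m.
Total thickness = T + h + r = 39400 m + 3840 m + 33400 m = 76600 m.

76600 m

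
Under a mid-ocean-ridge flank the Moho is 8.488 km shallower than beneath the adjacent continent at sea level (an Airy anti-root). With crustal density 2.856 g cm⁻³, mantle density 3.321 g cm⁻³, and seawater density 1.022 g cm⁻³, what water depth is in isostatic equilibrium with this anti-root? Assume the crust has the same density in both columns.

Replacing a thickness d of crust by seawater at the top must be balanced by replacing crust with mantle at the base: d (ρ_c − ρ_w) = a (ρ_m − ρ_c).
d = a (ρ_m − ρ_c)/(ρ_c − ρ_w) = 8.488 km × 0.465/1.834 = 2.15 km.

2.15 km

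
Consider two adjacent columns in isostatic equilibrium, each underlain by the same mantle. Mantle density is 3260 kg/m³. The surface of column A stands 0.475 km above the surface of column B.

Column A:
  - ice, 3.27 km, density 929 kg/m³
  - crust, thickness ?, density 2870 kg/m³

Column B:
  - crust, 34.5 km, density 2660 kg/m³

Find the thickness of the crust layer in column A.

Take the compensation level at the base of the deeper column (depth z_c below the surface of column A) and equate Σ ρ_i t_i down to z_c; mantle fills any gap and the z_c terms cancel.
Column A: 3.27×929 + x×2870 + (z_c − 3.27 − x)×3260
Column B: 0.475×0 + 34.5×2660 + (z_c − 0.475 − 34.5)×3260
The z_c×3260 term appears on both sides and cancels. Collect the known terms of each column as K = Σ(ρt)_known − 3260 × (depth of known layers): K_A = 3037.83 − 3260×3.27 = −7622.37; K_B = 91770 − 3260×(0.475 + 34.5) = −22248.5.
Balance: K_A − x×(3260 − 2870) = K_B, so x = (K_A − K_B)/(3260 − 2870) = 14626.1/390 = 37.5 km.

37.5 km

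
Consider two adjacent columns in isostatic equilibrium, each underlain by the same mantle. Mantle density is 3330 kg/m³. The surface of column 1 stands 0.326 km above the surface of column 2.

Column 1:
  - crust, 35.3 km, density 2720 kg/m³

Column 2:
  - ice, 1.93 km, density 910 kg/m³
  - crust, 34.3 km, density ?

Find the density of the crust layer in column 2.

2870 kg/m³

Take the compensation level at the base of the deeper column (depth z_c below the surface of column 1) and equate Σ ρ_i t_i down to z_c; mantle fills any gap and the z_c terms cancel.
Column 1: 35.3×2720 + (z_c − 35.3)×3330
Column 2: 0.326×0 + 1.93×910 + 34.3×ρ + (z_c − 0.326 − 36.23)×3330
The z_c×3330 term appears on both sides and cancels. Collect the known terms of each column as K = Σ(ρt)_known − 3330 × (depth of known layers): K_1 = 96016 − 3330×35.3 = −21533; K_2 = 1756.3 − 3330×(0.326 + 36.23) = −119975.18.
Balance: K_1 = K_2 + 34.3×ρ, so ρ = (K_1 − K_2)/34.3 = 98442.2/34.3 = 2870 kg/m³.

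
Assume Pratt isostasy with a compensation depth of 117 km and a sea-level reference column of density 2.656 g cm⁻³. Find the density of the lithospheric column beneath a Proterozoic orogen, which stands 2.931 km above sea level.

2.59 g cm⁻³

Pratt balance: ρ_ref D = ρ (D + h).
ρ = ρ_ref D/(D + h) = 2.656 × 117 km/(117 km + 2.931 km) = 2.59 g cm⁻³.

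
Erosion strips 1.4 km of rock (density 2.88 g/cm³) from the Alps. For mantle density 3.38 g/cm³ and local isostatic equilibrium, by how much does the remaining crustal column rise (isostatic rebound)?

Unloading: uplift u = e ρ_c/ρ_m = 1.4 km × 2.88/3.38 = 1.19 km.

1.19 km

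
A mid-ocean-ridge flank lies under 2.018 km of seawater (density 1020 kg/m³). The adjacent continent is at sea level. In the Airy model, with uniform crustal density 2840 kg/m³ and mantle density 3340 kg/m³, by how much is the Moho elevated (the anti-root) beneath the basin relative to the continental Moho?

7.35 km

For local isostatic compensation: replacing crust with seawater at the top is compensated by replacing crust with mantle at the base: d (ρ_c − ρ_w) = a (ρ_m − ρ_c).
a = d (ρ_c − ρ_w)/(ρ_m − ρ_c) = 2.018 km × 1820/500 = 7.35 km.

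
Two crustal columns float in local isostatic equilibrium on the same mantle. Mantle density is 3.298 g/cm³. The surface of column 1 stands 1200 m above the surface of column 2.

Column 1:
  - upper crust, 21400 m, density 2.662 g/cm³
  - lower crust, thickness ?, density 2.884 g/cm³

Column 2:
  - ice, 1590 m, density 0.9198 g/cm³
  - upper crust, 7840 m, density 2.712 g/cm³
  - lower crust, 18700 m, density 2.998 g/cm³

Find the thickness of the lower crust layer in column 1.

10500 m

Take the compensation level at the base of the deeper column (depth z_c below the surface of column 1) and equate Σ ρ_i t_i down to z_c; mantle fills any gap and the z_c terms cancel.
Column 1: 21400×2.662 + x×2.884 + (z_c − 21400 − x)×3.298
Column 2: 1200×0 + 1590×0.9198 + 7840×2.712 + 18700×2.998 + (z_c − 1200 − 28130)×3.298
The z_c×3.298 term appears on both sides and cancels. Collect the known terms of each column as K = Σ(ρt)_known − 3.298 × (depth of known layers): K_1 = 56966.8 − 3.298×21400 = −13610.4; K_2 = 78787.162 − 3.298×(1200 + 28130) = −17943.178.
Balance: K_1 − x×(3.298 − 2.884) = K_2, so x = (K_1 − K_2)/(3.298 − 2.884) = 4332.78/0.414 = 10500 m.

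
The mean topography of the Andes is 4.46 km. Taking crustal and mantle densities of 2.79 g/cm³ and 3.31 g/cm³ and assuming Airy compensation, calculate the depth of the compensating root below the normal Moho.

Balancing pressure at the compensation depth: the weight of the topography is balanced by the buoyancy of the root, ρ_c h = (ρ_m − ρ_c) r.
r = h · ρ_c / (ρ_m − ρ_c) = 4.46 km × 2.79 / (3.31 − 2.79) = 23.9 km.

23.9 km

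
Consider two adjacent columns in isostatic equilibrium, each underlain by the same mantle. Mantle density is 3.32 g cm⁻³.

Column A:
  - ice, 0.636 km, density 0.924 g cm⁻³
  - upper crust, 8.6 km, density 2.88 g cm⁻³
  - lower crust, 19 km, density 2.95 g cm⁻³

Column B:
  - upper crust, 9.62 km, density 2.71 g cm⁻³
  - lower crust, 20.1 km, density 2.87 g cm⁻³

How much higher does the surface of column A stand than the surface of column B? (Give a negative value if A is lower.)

For any compensation level in the mantle, the mantle terms cancel and isostasy reduces to e = (Σt_A − Σt_B) − (Σ(ρt)_A − Σ(ρt)_B) / ρ_m.
Σt_A = 28.236 km; Σt_B = 29.72 km; Σ(ρt)_A = 81.405664; Σ(ρt)_B = 83.7572 (in km·g cm⁻³).
e = (28.236 − 29.72) − (81.405664 − 83.7572) / 3.32 = −0.776 km.

−0.776 km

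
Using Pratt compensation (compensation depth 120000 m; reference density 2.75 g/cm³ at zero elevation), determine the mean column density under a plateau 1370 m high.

2.72 g/cm³

Pratt balance: ρ_ref D = ρ (D + h).
ρ = ρ_ref D/(D + h) = 2.75 × 120000 m/(120000 m + 1370 m) = 2.72 g/cm³.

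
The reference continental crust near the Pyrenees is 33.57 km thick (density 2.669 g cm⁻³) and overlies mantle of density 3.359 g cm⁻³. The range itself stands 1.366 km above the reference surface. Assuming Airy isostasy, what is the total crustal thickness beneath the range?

40.2 km

Root depth r = h ρ_c / (ρ_m − ρ_c) = 1.366 km × 2.669 / 0.69 = 5.284 km.
Total thickness = T + h + r = 33.57 km + 1.366 km + 5.284 km = 40.2 km.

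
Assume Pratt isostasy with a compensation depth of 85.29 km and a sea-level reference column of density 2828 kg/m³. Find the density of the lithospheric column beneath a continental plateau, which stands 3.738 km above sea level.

2710 kg/m³

Pratt balance: ρ_ref D = ρ (D + h).
ρ = ρ_ref D/(D + h) = 2828 × 85.29 km/(85.29 km + 3.738 km) = 2710 kg/m³.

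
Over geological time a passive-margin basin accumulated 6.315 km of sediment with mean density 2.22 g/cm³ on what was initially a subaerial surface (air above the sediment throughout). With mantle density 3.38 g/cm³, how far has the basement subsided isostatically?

4.15 km

Subaerial load: s = t ρ_sed / ρ_m = 6.315 km × 2.22/3.38 = 4.15 km.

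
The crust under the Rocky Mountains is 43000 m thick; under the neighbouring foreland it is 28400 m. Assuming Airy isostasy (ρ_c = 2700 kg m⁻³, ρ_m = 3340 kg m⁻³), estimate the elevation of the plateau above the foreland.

2800 m

Excess crust Δ = 43000 m − 28400 m = 14600 m, split between elevation h and root r with h + r = Δ.
Airy balance ρ_c h = (ρ_m − ρ_c) r gives r = h ρ_c/(ρ_m − ρ_c), so h (1 + ρ_c/(ρ_m − ρ_c)) = Δ, i.e. h = Δ (ρ_m − ρ_c)/ρ_m.
h = 14600 m × 640/3340 = 2800 m.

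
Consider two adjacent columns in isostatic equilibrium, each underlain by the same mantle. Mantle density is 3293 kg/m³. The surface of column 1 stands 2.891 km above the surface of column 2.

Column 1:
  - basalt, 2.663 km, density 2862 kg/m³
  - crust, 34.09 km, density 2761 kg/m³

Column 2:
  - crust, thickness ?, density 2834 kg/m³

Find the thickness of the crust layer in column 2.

Take the compensation level at the base of the deeper column (depth z_c below the surface of column 1) and equate Σ ρ_i t_i down to z_c; mantle fills any gap and the z_c terms cancel.
Column 1: 2.663×2862 + 34.09×2761 + (z_c − 36.753)×3293
Column 2: 2.891×0 + x×2834 + (z_c − 2.891 − 0 − x)×3293
The z_c×3293 term appears on both sides and cancels. Collect the known terms of each column as K = Σ(ρt)_known − 3293 × (depth of known layers): K_1 = 101743.996 − 3293×36.753 = −19283.633; K_2 = 0 − 3293×(2.891 + 0) = −9520.063.
Balance: K_1 = K_2 − x×(3293 − 2834), so x = (K_2 − K_1)/(3293 − 2834) = 9763.57/459 = 21.3 km.

21.3 km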